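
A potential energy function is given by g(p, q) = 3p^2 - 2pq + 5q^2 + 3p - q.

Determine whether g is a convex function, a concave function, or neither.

g is quadratic, so its Hessian is the constant matrix H = [[6, -2], [-2, 10]].
det(H) = 56, tr(H) = 16.
det(H) > 0 and tr(H) > 0, so H is positive definite everywhere: convex.

convex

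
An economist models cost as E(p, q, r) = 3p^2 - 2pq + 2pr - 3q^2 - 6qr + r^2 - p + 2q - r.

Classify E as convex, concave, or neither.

neither

E is quadratic, so its Hessian is the constant matrix H = [[6, -2, 2], [-2, -6, -6], [2, -6, 2]].
Leading principal minors: 6, -40, -224.
Neither pattern holds ⇒ H is indefinite ⇒ neither convex nor concave.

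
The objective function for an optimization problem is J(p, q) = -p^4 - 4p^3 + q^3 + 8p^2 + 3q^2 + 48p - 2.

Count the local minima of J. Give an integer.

J separates as a function of p plus a function of q, so ∇J=0 decouples.
∂J/∂p = -4(p - 2)(p + 2)(p + 3) = 0 at p ∈ {-3, -2, 2}; ∂J/∂q = 3q(q + 2) = 0 at q ∈ {-2, 0}.
The Hessian is diagonal: diag(J_pp, J_qq). Second derivatives: J_pp(-3)=-20, J_pp(-2)=16, J_pp(2)=-80; J_qq(-2)=-6, J_qq(0)=6.
Local minima occur where both diagonal entries positive: (-2, 0). Count: 1.

1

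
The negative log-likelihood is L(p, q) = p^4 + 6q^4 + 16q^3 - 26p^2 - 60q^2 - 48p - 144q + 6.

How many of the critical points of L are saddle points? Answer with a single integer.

L separates as a function of p plus a function of q, so ∇L=0 decouples.
∂L/∂p = 4(p - 4)(p + 1)(p + 3) = 0 at p ∈ {-3, -1, 4}; ∂L/∂q = 24(q - 2)(q + 1)(q + 3) = 0 at q ∈ {-3, -1, 2}.
The Hessian is diagonal: diag(L_pp, L_qq). Second derivatives: L_pp(-3)=56, L_pp(-1)=-40, L_pp(4)=140; L_qq(-3)=240, L_qq(-1)=-144, L_qq(2)=360.
Saddle points occur where the two diagonal entries have opposite signs: (-3, -1), (-1, -3), (-1, 2), (4, -1). Count: 4.

4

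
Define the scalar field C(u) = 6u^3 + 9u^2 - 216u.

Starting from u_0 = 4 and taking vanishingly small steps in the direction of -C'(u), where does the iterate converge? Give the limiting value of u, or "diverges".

3

C'(u) = 18(u - 3)(u + 4), so C'(4) = 144.
Gradient descent moves in the -C' direction, i.e. u is decreasing.
The nearest critical point in that direction is u = 3, where C'' = 126 > 0 (a local minimum). The iterate converges there.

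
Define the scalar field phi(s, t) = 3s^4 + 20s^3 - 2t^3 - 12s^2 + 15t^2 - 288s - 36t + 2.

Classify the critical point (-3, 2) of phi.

saddle point

The mixed partial ∂²phi/∂s∂t is 0, so the Hessian at any point is diag(phi_ss, phi_tt) = diag(12(3s^2 + 10s - 2), 6(-2t + 5)).
At (-3, 2): H = diag(-60, 6).
The eigenvalues have opposite signs, so H is indefinite: a saddle point.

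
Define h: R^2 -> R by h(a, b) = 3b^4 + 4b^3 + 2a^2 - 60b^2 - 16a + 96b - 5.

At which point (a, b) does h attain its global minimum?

(4, -4)

h(a,b) separates as P(a) + Q(b) − 5, so its minimum is min P + min Q − 5.
P'(a) = 4a - 16 vanishes at a ∈ {4}; Q'(b) = 12(b - 2)(b - 1)(b + 4) vanishes at b ∈ {-4, 1, 2}.
Local minima of P (where P''>0): P(4)=-32. Local minima of Q: Q(-4)=-832, Q(2)=32.
So the global minimum of h is P(4) + Q(-4) − 5 = -32 − 832 − 5 = -869, attained at (4, -4).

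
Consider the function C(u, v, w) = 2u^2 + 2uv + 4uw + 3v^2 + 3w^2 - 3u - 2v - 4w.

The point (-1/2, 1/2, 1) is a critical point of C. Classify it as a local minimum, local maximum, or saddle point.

local minimum

The Hessian is constant: H = [[4, 2, 4], [2, 6, 0], [4, 0, 6]].
Leading principal minors: Δ₁ = 4, Δ₂ = 20, Δ₃ = 24.
All leading minors are positive, so H is positive definite: a local minimum.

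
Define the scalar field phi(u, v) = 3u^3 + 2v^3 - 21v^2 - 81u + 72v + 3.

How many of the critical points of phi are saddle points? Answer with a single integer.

2

phi separates as a function of u plus a function of v, so ∇phi=0 decouples.
∂phi/∂u = 9(u - 3)(u + 3) = 0 at u ∈ {-3, 3}; ∂phi/∂v = 6(v - 4)(v - 3) = 0 at v ∈ {3, 4}.
The Hessian is diagonal: diag(phi_uu, phi_vv). Second derivatives: phi_uu(-3)=-54, phi_uu(3)=54; phi_vv(3)=-6, phi_vv(4)=6.
Saddle points occur where the two diagonal entries have opposite signs: (-3, 4), (3, 3). Count: 2.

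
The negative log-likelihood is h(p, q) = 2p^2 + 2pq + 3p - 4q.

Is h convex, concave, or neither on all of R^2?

neither

h is quadratic, so its Hessian is the constant matrix H = [[4, 2], [2, 0]].
det(H) = -4, tr(H) = 4.
det(H) < 0, so H is indefinite: neither convex nor concave.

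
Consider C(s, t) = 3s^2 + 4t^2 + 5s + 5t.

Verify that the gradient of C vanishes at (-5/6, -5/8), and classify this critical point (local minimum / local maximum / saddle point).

∇C = (6s + 5, 8t + 5); substituting (-5/6, -5/8) gives ∇C = (0, 0), so (-5/6, -5/8) is indeed a critical point.
The Hessian of C is constant: H = [[6, 0], [0, 8]].
det(H) = 6·8 − 0² = 48.
det(H) > 0 and tr(H) = 14 > 0, so H is positive definite and the point is a local minimum.

local minimum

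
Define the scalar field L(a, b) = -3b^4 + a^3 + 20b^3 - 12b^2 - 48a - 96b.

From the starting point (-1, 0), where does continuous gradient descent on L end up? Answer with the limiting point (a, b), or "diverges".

(4, 2)

L is separable, so gradient descent decouples: a follows -∂L/∂a, b follows -∂L/∂b.
∂L/∂a = 3(a - 4)(a + 4); at a=-1 this is -45, so a increases.
∂L/∂b = -12(b - 4)(b - 2)(b + 1); at b=0 this is -96, so b increases.
a converges to its nearest critical value 4 (a local min of the a-part); b converges to 2. The iterate converges to (4, 2).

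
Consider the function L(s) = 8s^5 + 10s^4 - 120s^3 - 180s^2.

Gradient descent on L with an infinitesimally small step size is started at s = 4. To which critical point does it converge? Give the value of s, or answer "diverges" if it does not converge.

L'(s) = 40s(s - 3)(s + 1)(s + 3), so L'(4) = 5600.
Gradient descent moves in the -L' direction, i.e. s is decreasing.
The nearest critical point in that direction is s = 3, where L'' = 2880 > 0 (a local minimum). The iterate converges there.

3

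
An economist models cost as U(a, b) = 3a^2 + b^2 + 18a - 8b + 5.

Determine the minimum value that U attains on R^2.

-38

U(a,b) separates as P(a) + Q(b) + 5, so its minimum is min P + min Q + 5.
P'(a) = 6a + 18 vanishes at a ∈ {-3}; Q'(b) = 2b - 8 vanishes at b ∈ {4}.
Local minima of P (where P''>0): P(-3)=-27. Local minima of Q: Q(4)=-16.
So the global minimum of U is P(-3) + Q(4) + 5 = -27 − 16 + 5 = -38, attained at (-3, 4).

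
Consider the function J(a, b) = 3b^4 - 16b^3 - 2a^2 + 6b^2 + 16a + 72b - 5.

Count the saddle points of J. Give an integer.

J separates as a function of a plus a function of b, so ∇J=0 decouples.
∂J/∂a = -4(a - 4) = 0 at a ∈ {4}; ∂J/∂b = 12(b - 3)(b - 2)(b + 1) = 0 at b ∈ {-1, 2, 3}.
The Hessian is diagonal: diag(J_aa, J_bb). Second derivatives: J_aa(4)=-4; J_bb(-1)=144, J_bb(2)=-36, J_bb(3)=48.
Saddle points occur where the two diagonal entries have opposite signs: (4, -1), (4, 3). Count: 2.

2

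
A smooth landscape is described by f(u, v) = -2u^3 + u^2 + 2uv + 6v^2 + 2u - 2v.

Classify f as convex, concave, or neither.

The term -2u^3 is cubic, so the Hessian is not constant.
∂²f/∂u² = -12u + 2, which takes both signs as u varies (negative for sufficiently large u). A diagonal entry of the Hessian changing sign means the Hessian is neither positive- nor negative-semidefinite on all of R^2.

neither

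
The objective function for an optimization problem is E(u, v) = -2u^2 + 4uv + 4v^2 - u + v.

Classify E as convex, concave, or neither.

neither

E is quadratic, so its Hessian is the constant matrix H = [[-4, 4], [4, 8]].
det(H) = -48, tr(H) = 4.
det(H) < 0, so H is indefinite: neither convex nor concave.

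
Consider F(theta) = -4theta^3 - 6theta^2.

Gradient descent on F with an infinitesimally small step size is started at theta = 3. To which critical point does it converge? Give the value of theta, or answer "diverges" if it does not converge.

F'(theta) = -12theta(theta + 1), so F'(3) = -144.
Gradient descent moves in the -F' direction, i.e. theta is increasing.
There is no critical point above theta=3, and F' keeps the same sign, so the iterate runs off to +∞.

diverges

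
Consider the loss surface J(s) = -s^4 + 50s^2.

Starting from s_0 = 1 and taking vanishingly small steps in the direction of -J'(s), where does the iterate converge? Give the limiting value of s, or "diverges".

0

J'(s) = -4s(s - 5)(s + 5), so J'(1) = 96.
Gradient descent moves in the -J' direction, i.e. s is decreasing.
The nearest critical point in that direction is s = 0, where J'' = 100 > 0 (a local minimum). The iterate converges there.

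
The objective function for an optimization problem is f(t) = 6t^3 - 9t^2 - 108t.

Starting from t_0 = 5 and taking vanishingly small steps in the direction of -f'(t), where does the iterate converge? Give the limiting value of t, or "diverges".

3

f'(t) = 18(t - 3)(t + 2), so f'(5) = 252.
Gradient descent moves in the -f' direction, i.e. t is decreasing.
The nearest critical point in that direction is t = 3, where f'' = 90 > 0 (a local minimum). The iterate converges there.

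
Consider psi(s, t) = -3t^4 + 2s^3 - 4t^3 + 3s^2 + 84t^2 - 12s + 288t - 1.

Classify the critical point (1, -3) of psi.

The mixed partial ∂²psi/∂s∂t is 0, so the Hessian at any point is diag(psi_ss, psi_tt) = diag(6(2s + 1), 12(-3t^2 - 2t + 14)).
At (1, -3): H = diag(18, -84).
The eigenvalues have opposite signs, so H is indefinite: a saddle point.

saddle point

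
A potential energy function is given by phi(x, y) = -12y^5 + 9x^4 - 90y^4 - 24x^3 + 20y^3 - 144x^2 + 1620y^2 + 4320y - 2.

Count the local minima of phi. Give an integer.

4

phi separates as a function of x plus a function of y, so ∇phi=0 decouples.
∂phi/∂x = 36x(x - 4)(x + 2) = 0 at x ∈ {-2, 0, 4}; ∂phi/∂y = -60(y - 3)(y + 2)(y + 3)(y + 4) = 0 at y ∈ {-4, -3, -2, 3}.
The Hessian is diagonal: diag(phi_xx, phi_yy). Second derivatives: phi_xx(-2)=432, phi_xx(0)=-288, phi_xx(4)=864; phi_yy(-4)=840, phi_yy(-3)=-360, phi_yy(-2)=600, phi_yy(3)=-12600.
Local minima occur where both diagonal entries positive: (-2, -4), (-2, -2), (4, -4), (4, -2). Count: 4.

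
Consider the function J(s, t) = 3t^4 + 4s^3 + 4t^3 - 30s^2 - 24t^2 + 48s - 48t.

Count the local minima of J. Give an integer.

2

J separates as a function of s plus a function of t, so ∇J=0 decouples.
∂J/∂s = 12(s - 4)(s - 1) = 0 at s ∈ {1, 4}; ∂J/∂t = 12(t - 2)(t + 1)(t + 2) = 0 at t ∈ {-2, -1, 2}.
The Hessian is diagonal: diag(J_ss, J_tt). Second derivatives: J_ss(1)=-36, J_ss(4)=36; J_tt(-2)=48, J_tt(-1)=-36, J_tt(2)=144.
Local minima occur where both diagonal entries positive: (4, -2), (4, 2). Count: 2.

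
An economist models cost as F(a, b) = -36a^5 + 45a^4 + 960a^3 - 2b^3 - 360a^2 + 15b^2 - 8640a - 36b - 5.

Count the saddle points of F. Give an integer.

4

F separates as a function of a plus a function of b, so ∇F=0 decouples.
∂F/∂a = -180(a - 4)(a - 2)(a + 2)(a + 3) = 0 at a ∈ {-3, -2, 2, 4}; ∂F/∂b = -6(b - 3)(b - 2) = 0 at b ∈ {2, 3}.
The Hessian is diagonal: diag(F_aa, F_bb). Second derivatives: F_aa(-3)=6300, F_aa(-2)=-4320, F_aa(2)=7200, F_aa(4)=-15120; F_bb(2)=6, F_bb(3)=-6.
Saddle points occur where the two diagonal entries have opposite signs: (-3, 3), (-2, 2), (2, 3), (4, 2). Count: 4.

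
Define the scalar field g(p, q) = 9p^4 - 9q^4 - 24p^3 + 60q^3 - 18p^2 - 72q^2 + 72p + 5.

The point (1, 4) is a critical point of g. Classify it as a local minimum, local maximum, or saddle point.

local maximum

The mixed partial ∂²g/∂p∂q is 0, so the Hessian at any point is diag(g_pp, g_qq) = diag(36(3p^2 - 4p - 1), 36(-3q^2 + 10q - 4)).
At (1, 4): H = diag(-72, -432).
Both eigenvalues are negative, so H is negative definite: a local maximum.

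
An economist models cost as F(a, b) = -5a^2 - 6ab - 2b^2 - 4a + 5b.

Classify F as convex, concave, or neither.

concave

F is quadratic, so its Hessian is the constant matrix H = [[-10, -6], [-6, -4]].
det(H) = 4, tr(H) = -14.
det(H) > 0 and tr(H) < 0, so H is negative definite everywhere: concave.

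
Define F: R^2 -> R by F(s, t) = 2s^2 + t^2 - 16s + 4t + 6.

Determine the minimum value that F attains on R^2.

-30

F(s,t) separates as P(s) + Q(t) + 6, so its minimum is min P + min Q + 6.
P'(s) = 4s - 16 vanishes at s ∈ {4}; Q'(t) = 2(t + 2) vanishes at t ∈ {-2}.
Local minima of P (where P''>0): P(4)=-32. Local minima of Q: Q(-2)=-4.
So the global minimum of F is P(4) + Q(-2) + 6 = -32 − 4 + 6 = -30, attained at (4, -2).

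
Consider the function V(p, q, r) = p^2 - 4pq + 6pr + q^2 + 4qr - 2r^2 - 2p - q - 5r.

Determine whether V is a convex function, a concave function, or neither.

V is quadratic, so its Hessian is the constant matrix H = [[2, -4, 6], [-4, 2, 4], [6, 4, -4]].
Leading principal minors: 2, -12, -248.
Neither pattern holds ⇒ H is indefinite ⇒ neither convex nor concave.

neither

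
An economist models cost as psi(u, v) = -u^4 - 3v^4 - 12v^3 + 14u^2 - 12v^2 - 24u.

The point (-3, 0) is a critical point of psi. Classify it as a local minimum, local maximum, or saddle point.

local maximum

The mixed partial ∂²psi/∂u∂v is 0, so the Hessian at any point is diag(psi_uu, psi_vv) = diag(4(-3u^2 + 7), -12(3v^2 + 6v + 2)).
At (-3, 0): H = diag(-80, -24).
Both eigenvalues are negative, so H is negative definite: a local maximum.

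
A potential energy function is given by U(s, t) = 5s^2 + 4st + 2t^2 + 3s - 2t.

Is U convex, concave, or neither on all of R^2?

U is quadratic, so its Hessian is the constant matrix H = [[10, 4], [4, 4]].
det(H) = 24, tr(H) = 14.
det(H) > 0 and tr(H) > 0, so H is positive definite everywhere: convex.

convex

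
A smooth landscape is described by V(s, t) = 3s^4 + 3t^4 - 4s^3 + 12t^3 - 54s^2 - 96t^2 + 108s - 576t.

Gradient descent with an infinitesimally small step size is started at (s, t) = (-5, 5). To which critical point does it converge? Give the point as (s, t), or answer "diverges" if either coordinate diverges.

V is separable, so gradient descent decouples: s follows -∂V/∂s, t follows -∂V/∂t.
∂V/∂s = 12(s - 3)(s - 1)(s + 3); at s=-5 this is -1152, so s increases.
∂V/∂t = 12(t - 4)(t + 3)(t + 4); at t=5 this is 864, so t decreases.
s converges to its nearest critical value -3 (a local min of the s-part); t converges to 4. The iterate converges to (-3, 4).

(-3, 4)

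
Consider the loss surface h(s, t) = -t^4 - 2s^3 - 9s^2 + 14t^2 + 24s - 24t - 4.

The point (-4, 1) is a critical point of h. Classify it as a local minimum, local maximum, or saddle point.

The mixed partial ∂²h/∂s∂t is 0, so the Hessian at any point is diag(h_ss, h_tt) = diag(-6(2s + 3), 4(-3t^2 + 7)).
At (-4, 1): H = diag(30, 16).
Both eigenvalues are positive, so H is positive definite: a local minimum.

local minimum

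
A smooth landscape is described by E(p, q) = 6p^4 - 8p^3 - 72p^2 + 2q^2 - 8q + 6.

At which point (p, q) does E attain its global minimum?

E(p,q) separates as A(p) + B(q) + 6, so its minimum is min A + min B + 6.
A'(p) = 24p(p - 3)(p + 2) vanishes at p ∈ {-2, 0, 3}; B'(q) = 4q - 8 vanishes at q ∈ {2}.
Local minima of A (where A''>0): A(-2)=-128, A(3)=-378. Local minima of B: B(2)=-8.
So the global minimum of E is A(3) + B(2) + 6 = -378 − 8 + 6 = -380, attained at (3, 2).

(3, 2)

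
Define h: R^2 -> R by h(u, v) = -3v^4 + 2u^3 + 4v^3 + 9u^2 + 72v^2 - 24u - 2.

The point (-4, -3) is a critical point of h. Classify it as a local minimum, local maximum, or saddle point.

local maximum

The mixed partial ∂²h/∂u∂v is 0, so the Hessian at any point is diag(h_uu, h_vv) = diag(6(2u + 3), 12(-3v^2 + 2v + 12)).
At (-4, -3): H = diag(-30, -252).
Both eigenvalues are negative, so H is negative definite: a local maximum.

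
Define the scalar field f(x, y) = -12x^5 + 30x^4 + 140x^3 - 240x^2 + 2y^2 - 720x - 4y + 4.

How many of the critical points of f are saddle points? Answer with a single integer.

f separates as a function of x plus a function of y, so ∇f=0 decouples.
∂f/∂x = -60(x - 3)(x - 2)(x + 1)(x + 2) = 0 at x ∈ {-2, -1, 2, 3}; ∂f/∂y = 4(y - 1) = 0 at y ∈ {1}.
The Hessian is diagonal: diag(f_xx, f_yy). Second derivatives: f_xx(-2)=1200, f_xx(-1)=-720, f_xx(2)=720, f_xx(3)=-1200; f_yy(1)=4.
Saddle points occur where the two diagonal entries have opposite signs: (-1, 1), (3, 1). Count: 2.

2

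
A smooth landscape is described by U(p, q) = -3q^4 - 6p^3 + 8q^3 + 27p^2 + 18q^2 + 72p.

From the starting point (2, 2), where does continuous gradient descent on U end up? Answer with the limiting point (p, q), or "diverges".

U is separable, so gradient descent decouples: p follows -∂U/∂p, q follows -∂U/∂q.
∂U/∂p = -18(p - 4)(p + 1); at p=2 this is 108, so p decreases.
∂U/∂q = -12q(q - 3)(q + 1); at q=2 this is 72, so q decreases.
p converges to its nearest critical value -1 (a local min of the p-part); q converges to 0. The iterate converges to (-1, 0).

(-1, 0)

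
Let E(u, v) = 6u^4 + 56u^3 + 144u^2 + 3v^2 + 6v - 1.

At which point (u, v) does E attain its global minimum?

(0, -1)

E(u,v) separates as P(u) + Q(v) − 1, so its minimum is min P + min Q − 1.
P'(u) = 24u(u + 3)(u + 4) vanishes at u ∈ {-4, -3, 0}; Q'(v) = 6v + 6 vanishes at v ∈ {-1}.
Local minima of P (where P''>0): P(-4)=256, P(0)=0. Local minima of Q: Q(-1)=-3.
So the global minimum of E is P(0) + Q(-1) − 1 = 0 − 3 − 1 = -4, attained at (0, -1).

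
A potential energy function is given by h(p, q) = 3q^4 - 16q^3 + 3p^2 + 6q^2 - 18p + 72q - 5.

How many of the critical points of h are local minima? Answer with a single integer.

h separates as a function of p plus a function of q, so ∇h=0 decouples.
∂h/∂p = 6(p - 3) = 0 at p ∈ {3}; ∂h/∂q = 12(q - 3)(q - 2)(q + 1) = 0 at q ∈ {-1, 2, 3}.
The Hessian is diagonal: diag(h_pp, h_qq). Second derivatives: h_pp(3)=6; h_qq(-1)=144, h_qq(2)=-36, h_qq(3)=48.
Local minima occur where both diagonal entries positive: (3, -1), (3, 3). Count: 2.

2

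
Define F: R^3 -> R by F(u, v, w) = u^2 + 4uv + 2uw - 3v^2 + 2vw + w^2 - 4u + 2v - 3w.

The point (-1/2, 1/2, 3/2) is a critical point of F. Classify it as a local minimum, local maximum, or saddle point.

The Hessian is constant: H = [[2, 4, 2], [4, -6, 2], [2, 2, 2]].
Leading principal minors: Δ₁ = 2, Δ₂ = -28, Δ₃ = -8.
The minors fit neither the all-positive nor the alternating-sign pattern, so H is indefinite: a saddle point.

saddle point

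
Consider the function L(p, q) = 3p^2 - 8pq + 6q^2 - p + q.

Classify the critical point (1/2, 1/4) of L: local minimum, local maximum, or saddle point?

local minimum

The Hessian of L is constant: H = [[6, -8], [-8, 12]].
det(H) = 6·12 − (-8)² = 8.
det(H) > 0 and tr(H) = 18 > 0, so H is positive definite and the point is a local minimum.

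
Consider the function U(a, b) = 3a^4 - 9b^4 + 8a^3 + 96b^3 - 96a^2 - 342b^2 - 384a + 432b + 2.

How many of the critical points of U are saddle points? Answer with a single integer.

U separates as a function of a plus a function of b, so ∇U=0 decouples.
∂U/∂a = 12(a - 4)(a + 2)(a + 4) = 0 at a ∈ {-4, -2, 4}; ∂U/∂b = -36(b - 4)(b - 3)(b - 1) = 0 at b ∈ {1, 3, 4}.
The Hessian is diagonal: diag(U_aa, U_bb). Second derivatives: U_aa(-4)=192, U_aa(-2)=-144, U_aa(4)=576; U_bb(1)=-216, U_bb(3)=72, U_bb(4)=-108.
Saddle points occur where the two diagonal entries have opposite signs: (-4, 1), (-4, 4), (-2, 3), (4, 1), (4, 4). Count: 5.

5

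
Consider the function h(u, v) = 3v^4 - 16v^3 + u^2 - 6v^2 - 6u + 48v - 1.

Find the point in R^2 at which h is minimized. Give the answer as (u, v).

h(u,v) separates as P(u) + Q(v) − 1, so its minimum is min P + min Q − 1.
P'(u) = 2u - 6 vanishes at u ∈ {3}; Q'(v) = 12(v - 4)(v - 1)(v + 1) vanishes at v ∈ {-1, 1, 4}.
Local minima of P (where P''>0): P(3)=-9. Local minima of Q: Q(-1)=-35, Q(4)=-160.
So the global minimum of h is P(3) + Q(4) − 1 = -9 − 160 − 1 = -170, attained at (3, 4).

(3, 4)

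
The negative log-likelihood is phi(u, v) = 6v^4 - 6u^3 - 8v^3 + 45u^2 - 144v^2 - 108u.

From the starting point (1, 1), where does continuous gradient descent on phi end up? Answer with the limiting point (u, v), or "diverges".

phi is separable, so gradient descent decouples: u follows -∂phi/∂u, v follows -∂phi/∂v.
∂phi/∂u = -18(u - 3)(u - 2); at u=1 this is -36, so u increases.
∂phi/∂v = 24v(v - 4)(v + 3); at v=1 this is -288, so v increases.
u converges to its nearest critical value 2 (a local min of the u-part); v converges to 4. The iterate converges to (2, 4).

(2, 4)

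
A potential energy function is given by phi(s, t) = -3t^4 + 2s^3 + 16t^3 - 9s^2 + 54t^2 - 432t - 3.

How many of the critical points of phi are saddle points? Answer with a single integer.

3

phi separates as a function of s plus a function of t, so ∇phi=0 decouples.
∂phi/∂s = 6s(s - 3) = 0 at s ∈ {0, 3}; ∂phi/∂t = -12(t - 4)(t - 3)(t + 3) = 0 at t ∈ {-3, 3, 4}.
The Hessian is diagonal: diag(phi_ss, phi_tt). Second derivatives: phi_ss(0)=-18, phi_ss(3)=18; phi_tt(-3)=-504, phi_tt(3)=72, phi_tt(4)=-84.
Saddle points occur where the two diagonal entries have opposite signs: (0, 3), (3, -3), (3, 4). Count: 3.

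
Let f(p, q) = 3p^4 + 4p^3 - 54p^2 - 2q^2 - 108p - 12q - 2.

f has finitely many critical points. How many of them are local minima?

0

f separates as a function of p plus a function of q, so ∇f=0 decouples.
∂f/∂p = 12(p - 3)(p + 1)(p + 3) = 0 at p ∈ {-3, -1, 3}; ∂f/∂q = -4(q + 3) = 0 at q ∈ {-3}.
The Hessian is diagonal: diag(f_pp, f_qq). Second derivatives: f_pp(-3)=144, f_pp(-1)=-96, f_pp(3)=288; f_qq(-3)=-4.
Local minima occur where both diagonal entries positive: none. Count: 0.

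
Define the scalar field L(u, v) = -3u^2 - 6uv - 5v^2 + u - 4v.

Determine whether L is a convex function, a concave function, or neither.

concave

L is quadratic, so its Hessian is the constant matrix H = [[-6, -6], [-6, -10]].
det(H) = 24, tr(H) = -16.
det(H) > 0 and tr(H) < 0, so H is negative definite everywhere: concave.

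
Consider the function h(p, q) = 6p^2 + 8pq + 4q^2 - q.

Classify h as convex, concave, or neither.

h is quadratic, so its Hessian is the constant matrix H = [[12, 8], [8, 8]].
det(H) = 32, tr(H) = 20.
det(H) > 0 and tr(H) > 0, so H is positive definite everywhere: convex.

convex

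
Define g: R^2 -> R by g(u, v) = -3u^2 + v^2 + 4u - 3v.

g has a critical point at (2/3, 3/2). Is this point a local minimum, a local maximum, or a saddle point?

The Hessian of g is constant: H = [[-6, 0], [0, 2]].
det(H) = (-6)·2 − 0² = -12.
Since det(H) < 0, H is indefinite and the critical point is a saddle point.

saddle point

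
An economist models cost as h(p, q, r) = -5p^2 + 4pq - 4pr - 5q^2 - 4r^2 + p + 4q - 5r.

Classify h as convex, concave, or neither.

h is quadratic, so its Hessian is the constant matrix H = [[-10, 4, -4], [4, -10, 0], [-4, 0, -8]].
Leading principal minors: -10, 84, -512.
Signs alternate −, +, − ⇒ H ≺ 0 ⇒ concave.

concave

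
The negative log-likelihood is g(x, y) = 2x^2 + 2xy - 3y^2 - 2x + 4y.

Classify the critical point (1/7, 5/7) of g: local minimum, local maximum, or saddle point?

saddle point

The Hessian of g is constant: H = [[4, 2], [2, -6]].
det(H) = 4·(-6) − 2² = -28.
Since det(H) < 0, H is indefinite and the critical point is a saddle point.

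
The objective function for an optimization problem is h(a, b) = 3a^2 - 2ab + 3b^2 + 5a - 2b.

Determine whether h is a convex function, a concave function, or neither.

h is quadratic, so its Hessian is the constant matrix H = [[6, -2], [-2, 6]].
det(H) = 32, tr(H) = 12.
det(H) > 0 and tr(H) > 0, so H is positive definite everywhere: convex.

convex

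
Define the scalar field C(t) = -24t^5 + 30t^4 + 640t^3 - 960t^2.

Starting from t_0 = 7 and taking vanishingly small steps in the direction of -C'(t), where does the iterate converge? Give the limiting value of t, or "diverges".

C'(t) = -120t(t - 4)(t - 1)(t + 4), so C'(7) = -166320.
Gradient descent moves in the -C' direction, i.e. t is increasing.
There is no critical point above t=7, and C' keeps the same sign, so the iterate runs off to +∞.

diverges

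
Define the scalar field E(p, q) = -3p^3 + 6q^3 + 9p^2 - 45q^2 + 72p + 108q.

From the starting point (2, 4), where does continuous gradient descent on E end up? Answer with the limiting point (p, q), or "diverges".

(-2, 3)

E is separable, so gradient descent decouples: p follows -∂E/∂p, q follows -∂E/∂q.
∂E/∂p = -9(p - 4)(p + 2); at p=2 this is 72, so p decreases.
∂E/∂q = 18(q - 3)(q - 2); at q=4 this is 36, so q decreases.
p converges to its nearest critical value -2 (a local min of the p-part); q converges to 3. The iterate converges to (-2, 3).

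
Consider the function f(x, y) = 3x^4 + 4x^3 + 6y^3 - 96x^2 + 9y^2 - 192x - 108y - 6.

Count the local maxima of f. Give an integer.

1

f separates as a function of x plus a function of y, so ∇f=0 decouples.
∂f/∂x = 12(x - 4)(x + 1)(x + 4) = 0 at x ∈ {-4, -1, 4}; ∂f/∂y = 18(y - 2)(y + 3) = 0 at y ∈ {-3, 2}.
The Hessian is diagonal: diag(f_xx, f_yy). Second derivatives: f_xx(-4)=288, f_xx(-1)=-180, f_xx(4)=480; f_yy(-3)=-90, f_yy(2)=90.
Local maxima occur where both diagonal entries negative: (-1, -3). Count: 1.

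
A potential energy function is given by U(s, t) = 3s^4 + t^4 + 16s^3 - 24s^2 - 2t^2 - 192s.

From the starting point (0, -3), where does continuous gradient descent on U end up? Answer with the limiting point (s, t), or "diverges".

(2, -1)

U is separable, so gradient descent decouples: s follows -∂U/∂s, t follows -∂U/∂t.
∂U/∂s = 12(s - 2)(s + 2)(s + 4); at s=0 this is -192, so s increases.
∂U/∂t = 4t(t - 1)(t + 1); at t=-3 this is -96, so t increases.
s converges to its nearest critical value 2 (a local min of the s-part); t converges to -1. The iterate converges to (2, -1).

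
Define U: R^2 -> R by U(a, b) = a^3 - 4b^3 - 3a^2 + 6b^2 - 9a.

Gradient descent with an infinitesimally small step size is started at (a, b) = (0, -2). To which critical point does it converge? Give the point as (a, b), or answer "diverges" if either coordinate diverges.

U is separable, so gradient descent decouples: a follows -∂U/∂a, b follows -∂U/∂b.
∂U/∂a = 3(a - 3)(a + 1); at a=0 this is -9, so a increases.
∂U/∂b = -12b(b - 1); at b=-2 this is -72, so b increases.
a converges to its nearest critical value 3 (a local min of the a-part); b converges to 0. The iterate converges to (3, 0).

(3, 0)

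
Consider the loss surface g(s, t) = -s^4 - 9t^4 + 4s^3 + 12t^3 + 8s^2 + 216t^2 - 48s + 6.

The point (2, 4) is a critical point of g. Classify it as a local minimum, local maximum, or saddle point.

saddle point

The mixed partial ∂²g/∂s∂t is 0, so the Hessian at any point is diag(g_ss, g_tt) = diag(4(-3s^2 + 6s + 4), 36(-3t^2 + 2t + 12)).
At (2, 4): H = diag(16, -1008).
The eigenvalues have opposite signs, so H is indefinite: a saddle point.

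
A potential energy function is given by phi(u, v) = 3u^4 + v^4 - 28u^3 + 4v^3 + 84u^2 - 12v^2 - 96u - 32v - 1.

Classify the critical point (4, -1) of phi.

saddle point

The mixed partial ∂²phi/∂u∂v is 0, so the Hessian at any point is diag(phi_uu, phi_vv) = diag(12(3u^2 - 14u + 14), 12(v^2 + 2v - 2)).
At (4, -1): H = diag(72, -36).
The eigenvalues have opposite signs, so H is indefinite: a saddle point.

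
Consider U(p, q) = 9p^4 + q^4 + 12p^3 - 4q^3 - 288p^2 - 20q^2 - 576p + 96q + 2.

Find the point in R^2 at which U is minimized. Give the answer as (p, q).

(4, -3)

U(p,q) separates as A(p) + B(q) + 2, so its minimum is min A + min B + 2.
A'(p) = 36(p - 4)(p + 1)(p + 4) vanishes at p ∈ {-4, -1, 4}; B'(q) = 4(q - 4)(q - 2)(q + 3) vanishes at q ∈ {-3, 2, 4}.
Local minima of A (where A''>0): A(-4)=-768, A(4)=-3840. Local minima of B: B(-3)=-279, B(4)=64.
So the global minimum of U is A(4) + B(-3) + 2 = -3840 − 279 + 2 = -4117, attained at (4, -3).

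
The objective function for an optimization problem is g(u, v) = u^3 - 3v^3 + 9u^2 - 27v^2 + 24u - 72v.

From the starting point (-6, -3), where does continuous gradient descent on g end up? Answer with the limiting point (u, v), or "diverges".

diverges

g is separable, so gradient descent decouples: u follows -∂g/∂u, v follows -∂g/∂v.
∂g/∂u = 3(u + 2)(u + 4); at u=-6 this is 24, so u decreases.
∂g/∂v = -9(v + 2)(v + 4); at v=-3 this is 9, so v decreases.
The u-coordinate has no critical point in that direction and runs off to infinity.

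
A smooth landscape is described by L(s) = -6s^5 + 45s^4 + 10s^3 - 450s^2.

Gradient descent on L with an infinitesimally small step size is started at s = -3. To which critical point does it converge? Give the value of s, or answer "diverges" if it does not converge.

-2

L'(s) = -30s(s - 5)(s - 3)(s + 2), so L'(-3) = -4320.
Gradient descent moves in the -L' direction, i.e. s is increasing.
The nearest critical point in that direction is s = -2, where L'' = 2100 > 0 (a local minimum). The iterate converges there.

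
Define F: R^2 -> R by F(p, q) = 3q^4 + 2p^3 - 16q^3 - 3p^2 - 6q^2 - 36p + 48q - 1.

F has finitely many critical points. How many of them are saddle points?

F separates as a function of p plus a function of q, so ∇F=0 decouples.
∂F/∂p = 6(p - 3)(p + 2) = 0 at p ∈ {-2, 3}; ∂F/∂q = 12(q - 4)(q - 1)(q + 1) = 0 at q ∈ {-1, 1, 4}.
The Hessian is diagonal: diag(F_pp, F_qq). Second derivatives: F_pp(-2)=-30, F_pp(3)=30; F_qq(-1)=120, F_qq(1)=-72, F_qq(4)=180.
Saddle points occur where the two diagonal entries have opposite signs: (-2, -1), (-2, 4), (3, 1). Count: 3.

3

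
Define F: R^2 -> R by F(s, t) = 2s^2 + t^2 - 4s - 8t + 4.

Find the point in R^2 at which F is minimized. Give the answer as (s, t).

F(s,t) separates as P(s) + Q(t) + 4, so its minimum is min P + min Q + 4.
P'(s) = 4s - 4 vanishes at s ∈ {1}; Q'(t) = 2(t - 4) vanishes at t ∈ {4}.
Local minima of P (where P''>0): P(1)=-2. Local minima of Q: Q(4)=-16.
So the global minimum of F is P(1) + Q(4) + 4 = -2 − 16 + 4 = -14, attained at (1, 4).

(1, 4)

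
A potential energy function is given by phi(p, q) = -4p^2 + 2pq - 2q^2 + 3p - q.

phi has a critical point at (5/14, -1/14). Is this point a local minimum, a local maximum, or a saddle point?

The Hessian of phi is constant: H = [[-8, 2], [2, -4]].
det(H) = (-8)·(-4) − 2² = 28.
det(H) > 0 and tr(H) = -12 < 0, so H is negative definite and the point is a local maximum.

local maximum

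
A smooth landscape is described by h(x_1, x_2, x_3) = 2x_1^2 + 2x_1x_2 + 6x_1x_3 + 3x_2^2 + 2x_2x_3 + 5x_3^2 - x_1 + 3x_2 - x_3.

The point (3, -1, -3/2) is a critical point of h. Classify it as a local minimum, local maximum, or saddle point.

local minimum

The Hessian is constant: H = [[4, 2, 6], [2, 6, 2], [6, 2, 10]].
Leading principal minors: Δ₁ = 4, Δ₂ = 20, Δ₃ = 16.
All leading minors are positive, so H is positive definite: a local minimum.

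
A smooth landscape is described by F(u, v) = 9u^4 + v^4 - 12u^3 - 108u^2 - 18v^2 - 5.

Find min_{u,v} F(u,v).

F(u,v) separates as P(u) + Q(v) − 5, so its minimum is min P + min Q − 5.
P'(u) = 36u(u - 3)(u + 2) vanishes at u ∈ {-2, 0, 3}; Q'(v) = 4v(v - 3)(v + 3) vanishes at v ∈ {-3, 0, 3}.
Local minima of P (where P''>0): P(-2)=-192, P(3)=-567. Local minima of Q: Q(-3)=-81, Q(3)=-81.
So the global minimum of F is P(3) + Q(-3) − 5 = -567 − 81 − 5 = -653, attained at (3, -3).

-653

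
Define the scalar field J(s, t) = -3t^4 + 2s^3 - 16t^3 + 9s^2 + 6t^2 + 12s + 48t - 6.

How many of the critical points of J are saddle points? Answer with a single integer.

J separates as a function of s plus a function of t, so ∇J=0 decouples.
∂J/∂s = 6(s + 1)(s + 2) = 0 at s ∈ {-2, -1}; ∂J/∂t = -12(t - 1)(t + 1)(t + 4) = 0 at t ∈ {-4, -1, 1}.
The Hessian is diagonal: diag(J_ss, J_tt). Second derivatives: J_ss(-2)=-6, J_ss(-1)=6; J_tt(-4)=-180, J_tt(-1)=72, J_tt(1)=-120.
Saddle points occur where the two diagonal entries have opposite signs: (-2, -1), (-1, -4), (-1, 1). Count: 3.

3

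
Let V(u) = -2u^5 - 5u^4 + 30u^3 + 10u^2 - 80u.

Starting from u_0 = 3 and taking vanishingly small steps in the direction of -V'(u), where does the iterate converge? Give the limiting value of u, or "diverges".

diverges

V'(u) = -10(u - 2)(u - 1)(u + 1)(u + 4), so V'(3) = -560.
Gradient descent moves in the -V' direction, i.e. u is increasing.
There is no critical point above u=3, and V' keeps the same sign, so the iterate runs off to +∞.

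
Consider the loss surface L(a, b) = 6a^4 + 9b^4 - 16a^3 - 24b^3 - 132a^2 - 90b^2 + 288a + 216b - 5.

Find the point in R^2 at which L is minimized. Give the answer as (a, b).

(-3, -2)

L(a,b) separates as P(a) + Q(b) − 5, so its minimum is min P + min Q − 5.
P'(a) = 24(a - 4)(a - 1)(a + 3) vanishes at a ∈ {-3, 1, 4}; Q'(b) = 36(b - 3)(b - 1)(b + 2) vanishes at b ∈ {-2, 1, 3}.
Local minima of P (where P''>0): P(-3)=-1134, P(4)=-448. Local minima of Q: Q(-2)=-456, Q(3)=-81.
So the global minimum of L is P(-3) + Q(-2) − 5 = -1134 − 456 − 5 = -1595, attained at (-3, -2).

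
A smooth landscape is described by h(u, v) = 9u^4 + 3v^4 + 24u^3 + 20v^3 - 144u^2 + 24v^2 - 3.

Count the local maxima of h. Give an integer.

h separates as a function of u plus a function of v, so ∇h=0 decouples.
∂h/∂u = 36u(u - 2)(u + 4) = 0 at u ∈ {-4, 0, 2}; ∂h/∂v = 12v(v + 1)(v + 4) = 0 at v ∈ {-4, -1, 0}.
The Hessian is diagonal: diag(h_uu, h_vv). Second derivatives: h_uu(-4)=864, h_uu(0)=-288, h_uu(2)=432; h_vv(-4)=144, h_vv(-1)=-36, h_vv(0)=48.
Local maxima occur where both diagonal entries negative: (0, -1). Count: 1.

1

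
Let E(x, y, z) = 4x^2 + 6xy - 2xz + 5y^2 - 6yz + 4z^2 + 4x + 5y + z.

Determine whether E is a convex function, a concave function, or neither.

convex

E is quadratic, so its Hessian is the constant matrix H = [[8, 6, -2], [6, 10, -6], [-2, -6, 8]].
Leading principal minors: 8, 44, 168.
All positive ⇒ H ≻ 0 ⇒ convex.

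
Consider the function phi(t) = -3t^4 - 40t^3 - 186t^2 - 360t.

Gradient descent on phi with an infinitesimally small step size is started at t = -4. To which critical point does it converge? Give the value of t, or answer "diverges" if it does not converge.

phi'(t) = -12(t + 2)(t + 3)(t + 5), so phi'(-4) = -24.
Gradient descent moves in the -phi' direction, i.e. t is increasing.
The nearest critical point in that direction is t = -3, where phi'' = 24 > 0 (a local minimum). The iterate converges there.

-3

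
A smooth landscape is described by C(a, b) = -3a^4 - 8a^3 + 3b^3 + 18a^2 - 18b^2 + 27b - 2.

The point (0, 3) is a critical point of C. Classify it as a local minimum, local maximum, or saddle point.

local minimum

The mixed partial ∂²C/∂a∂b is 0, so the Hessian at any point is diag(C_aa, C_bb) = diag(12(-3a^2 - 4a + 3), 18(b - 2)).
At (0, 3): H = diag(36, 18).
Both eigenvalues are positive, so H is positive definite: a local minimum.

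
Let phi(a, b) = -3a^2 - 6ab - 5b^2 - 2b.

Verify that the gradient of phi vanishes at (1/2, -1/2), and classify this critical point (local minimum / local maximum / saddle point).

local maximum

∇phi = (-6a - 6b, -6a - 10b - 2); substituting (1/2, -1/2) gives ∇phi = (0, 0), so (1/2, -1/2) is indeed a critical point.
The Hessian of phi is constant: H = [[-6, -6], [-6, -10]].
det(H) = (-6)·(-10) − (-6)² = 24.
det(H) > 0 and tr(H) = -16 < 0, so H is negative definite and the point is a local maximum.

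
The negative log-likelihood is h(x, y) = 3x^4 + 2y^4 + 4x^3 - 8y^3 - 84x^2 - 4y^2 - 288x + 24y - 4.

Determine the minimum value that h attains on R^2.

h(x,y) separates as P(x) + Q(y) − 4, so its minimum is min P + min Q − 4.
P'(x) = 12(x - 4)(x + 2)(x + 3) vanishes at x ∈ {-3, -2, 4}; Q'(y) = 8(y - 3)(y - 1)(y + 1) vanishes at y ∈ {-1, 1, 3}.
Local minima of P (where P''>0): P(-3)=243, P(4)=-1472. Local minima of Q: Q(-1)=-18, Q(3)=-18.
So the global minimum of h is P(4) + Q(-1) − 4 = -1472 − 18 − 4 = -1494, attained at (4, -1).

-1494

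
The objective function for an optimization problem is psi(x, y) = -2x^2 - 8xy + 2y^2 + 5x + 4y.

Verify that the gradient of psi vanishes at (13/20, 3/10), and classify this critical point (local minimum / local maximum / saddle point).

∇psi = (-4x - 8y + 5, -8x + 4y + 4); substituting (13/20, 3/10) gives ∇psi = (0, 0), so (13/20, 3/10) is indeed a critical point.
The Hessian of psi is constant: H = [[-4, -8], [-8, 4]].
det(H) = (-4)·4 − (-8)² = -80.
Since det(H) < 0, H is indefinite and the critical point is a saddle point.

saddle point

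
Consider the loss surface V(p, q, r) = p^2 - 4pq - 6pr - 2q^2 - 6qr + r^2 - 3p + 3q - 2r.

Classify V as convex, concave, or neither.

neither

V is quadratic, so its Hessian is the constant matrix H = [[2, -4, -6], [-4, -4, -6], [-6, -6, 2]].
Leading principal minors: 2, -24, -264.
Neither pattern holds ⇒ H is indefinite ⇒ neither convex nor concave.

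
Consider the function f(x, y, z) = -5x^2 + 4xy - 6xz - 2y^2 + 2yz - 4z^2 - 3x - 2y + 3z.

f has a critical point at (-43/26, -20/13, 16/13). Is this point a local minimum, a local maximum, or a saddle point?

The Hessian is constant: H = [[-10, 4, -6], [4, -4, 2], [-6, 2, -8]].
Leading principal minors: Δ₁ = -10, Δ₂ = 24, Δ₃ = -104.
The minors alternate sign starting negative (−, +, −), so H is negative definite: a local maximum.

local maximum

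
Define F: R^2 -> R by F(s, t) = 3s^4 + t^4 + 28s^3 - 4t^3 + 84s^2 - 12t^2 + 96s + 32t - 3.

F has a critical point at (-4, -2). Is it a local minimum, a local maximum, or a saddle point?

The mixed partial ∂²F/∂s∂t is 0, so the Hessian at any point is diag(F_ss, F_tt) = diag(12(3s^2 + 14s + 14), 12(t^2 - 2t - 2)).
At (-4, -2): H = diag(72, 72).
Both eigenvalues are positive, so H is positive definite: a local minimum.

local minimum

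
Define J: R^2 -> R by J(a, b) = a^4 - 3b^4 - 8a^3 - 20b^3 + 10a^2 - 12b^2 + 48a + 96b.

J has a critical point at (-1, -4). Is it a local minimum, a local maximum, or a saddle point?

The mixed partial ∂²J/∂a∂b is 0, so the Hessian at any point is diag(J_aa, J_bb) = diag(4(3a^2 - 12a + 5), -12(3b^2 + 10b + 2)).
At (-1, -4): H = diag(80, -120).
The eigenvalues have opposite signs, so H is indefinite: a saddle point.

saddle point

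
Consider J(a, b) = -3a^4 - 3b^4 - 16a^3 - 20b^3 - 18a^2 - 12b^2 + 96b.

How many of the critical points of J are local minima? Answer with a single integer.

J separates as a function of a plus a function of b, so ∇J=0 decouples.
∂J/∂a = -12a(a + 1)(a + 3) = 0 at a ∈ {-3, -1, 0}; ∂J/∂b = -12(b - 1)(b + 2)(b + 4) = 0 at b ∈ {-4, -2, 1}.
The Hessian is diagonal: diag(J_aa, J_bb). Second derivatives: J_aa(-3)=-72, J_aa(-1)=24, J_aa(0)=-36; J_bb(-4)=-120, J_bb(-2)=72, J_bb(1)=-180.
Local minima occur where both diagonal entries positive: (-1, -2). Count: 1.

1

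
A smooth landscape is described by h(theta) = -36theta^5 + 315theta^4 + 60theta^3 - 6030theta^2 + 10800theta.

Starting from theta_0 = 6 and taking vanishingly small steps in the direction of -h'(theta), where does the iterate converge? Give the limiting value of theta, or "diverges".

diverges

h'(theta) = -180(theta - 5)(theta - 4)(theta - 1)(theta + 3), so h'(6) = -16200.
Gradient descent moves in the -h' direction, i.e. theta is increasing.
There is no critical point above theta=6, and h' keeps the same sign, so the iterate runs off to +∞.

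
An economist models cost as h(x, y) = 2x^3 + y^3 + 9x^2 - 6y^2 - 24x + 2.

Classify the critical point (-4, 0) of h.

The mixed partial ∂²h/∂x∂y is 0, so the Hessian at any point is diag(h_xx, h_yy) = diag(6(2x + 3), 6(y - 2)).
At (-4, 0): H = diag(-30, -12).
Both eigenvalues are negative, so H is negative definite: a local maximum.

local maximum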